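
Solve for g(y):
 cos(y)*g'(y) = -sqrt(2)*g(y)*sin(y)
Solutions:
 g(y) = C1*cos(y)^(sqrt(2))


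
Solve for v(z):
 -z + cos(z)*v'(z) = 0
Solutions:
 v(z) = C1 + Integral(z/cos(z), z)


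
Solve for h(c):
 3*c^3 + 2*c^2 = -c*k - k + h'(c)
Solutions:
 h(c) = C1 + 3*c^4/4 + 2*c^3/3 + c^2*k/2 + c*k


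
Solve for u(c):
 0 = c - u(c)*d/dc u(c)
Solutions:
 u(c) = -sqrt(C1 + c^2)
 u(c) = sqrt(C1 + c^2)


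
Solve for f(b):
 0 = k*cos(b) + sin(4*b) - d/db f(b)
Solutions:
 f(b) = C1 + k*sin(b) - cos(4*b)/4


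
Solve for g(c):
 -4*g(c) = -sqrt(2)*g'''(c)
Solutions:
 g(c) = C3*exp(sqrt(2)*c) + (C1*sin(sqrt(6)*c/2) + C2*cos(sqrt(6)*c/2))*exp(-sqrt(2)*c/2)


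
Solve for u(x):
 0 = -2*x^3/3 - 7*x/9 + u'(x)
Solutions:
 u(x) = C1 + x^4/6 + 7*x^2/18


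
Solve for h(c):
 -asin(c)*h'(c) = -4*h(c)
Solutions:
 h(c) = C1*exp(4*Integral(1/asin(c), c))


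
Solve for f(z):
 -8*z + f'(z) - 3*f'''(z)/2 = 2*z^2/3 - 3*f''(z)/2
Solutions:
 f(z) = C1 + C2*exp(z*(3 - sqrt(33))/6) + C3*exp(z*(3 + sqrt(33))/6) + 2*z^3/9 + 3*z^2 - 7*z


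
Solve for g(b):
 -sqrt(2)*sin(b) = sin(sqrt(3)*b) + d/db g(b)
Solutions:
 g(b) = C1 + sqrt(2)*cos(b) + sqrt(3)*cos(sqrt(3)*b)/3


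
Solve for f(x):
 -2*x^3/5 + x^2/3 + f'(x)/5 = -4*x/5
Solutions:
 f(x) = C1 + x^4/2 - 5*x^3/9 - 2*x^2


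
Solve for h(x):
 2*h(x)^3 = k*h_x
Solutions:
 h(x) = -sqrt(2)*sqrt(-k/(C1*k + 2*x))/2
 h(x) = sqrt(2)*sqrt(-k/(C1*k + 2*x))/2


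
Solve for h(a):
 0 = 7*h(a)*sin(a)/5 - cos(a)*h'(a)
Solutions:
 h(a) = C1/cos(a)^(7/5)


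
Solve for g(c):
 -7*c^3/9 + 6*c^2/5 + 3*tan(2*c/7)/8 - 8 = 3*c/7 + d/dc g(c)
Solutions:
 g(c) = C1 - 7*c^4/36 + 2*c^3/5 - 3*c^2/14 - 8*c - 21*log(cos(2*c/7))/16


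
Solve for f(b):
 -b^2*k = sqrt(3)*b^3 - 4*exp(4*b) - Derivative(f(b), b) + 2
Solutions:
 f(b) = C1 + sqrt(3)*b^4/4 + b^3*k/3 + 2*b - exp(4*b)


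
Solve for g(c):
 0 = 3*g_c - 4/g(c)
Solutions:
 g(c) = -sqrt(C1 + 24*c)/3
 g(c) = sqrt(C1 + 24*c)/3


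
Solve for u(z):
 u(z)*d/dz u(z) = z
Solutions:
 u(z) = -sqrt(C1 + z^2)
 u(z) = sqrt(C1 + z^2)


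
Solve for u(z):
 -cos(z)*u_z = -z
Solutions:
 u(z) = C1 + Integral(z/cos(z), z)


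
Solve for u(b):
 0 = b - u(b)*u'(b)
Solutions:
 u(b) = -sqrt(C1 + b^2)
 u(b) = sqrt(C1 + b^2)


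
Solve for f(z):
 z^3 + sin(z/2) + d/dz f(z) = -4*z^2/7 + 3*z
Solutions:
 f(z) = C1 - z^4/4 - 4*z^3/21 + 3*z^2/2 + 2*cos(z/2)


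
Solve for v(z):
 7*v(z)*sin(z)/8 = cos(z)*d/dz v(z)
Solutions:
 v(z) = C1/cos(z)^(7/8)


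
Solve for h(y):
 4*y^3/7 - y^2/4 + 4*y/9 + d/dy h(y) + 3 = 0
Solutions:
 h(y) = C1 - y^4/7 + y^3/12 - 2*y^2/9 - 3*y


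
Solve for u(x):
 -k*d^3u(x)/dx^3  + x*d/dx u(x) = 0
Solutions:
 u(x) = C1 + Integral(C2*airyai(x*(1/k)^(1/3)) + C3*airybi(x*(1/k)^(1/3)), x)


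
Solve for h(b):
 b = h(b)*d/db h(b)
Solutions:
 h(b) = -sqrt(C1 + b^2)
 h(b) = sqrt(C1 + b^2)


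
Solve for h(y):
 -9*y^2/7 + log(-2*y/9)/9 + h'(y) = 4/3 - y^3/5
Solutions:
 h(y) = C1 - y^4/20 + 3*y^3/7 - y*log(-y)/9 + y*(-log(2) + 2*log(3) + 13)/9


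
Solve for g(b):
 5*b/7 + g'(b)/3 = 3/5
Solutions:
 g(b) = C1 - 15*b^2/14 + 9*b/5


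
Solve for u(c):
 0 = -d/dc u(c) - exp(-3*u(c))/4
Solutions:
 u(c) = log(C1 - 3*c/4)/3
 u(c) = log((-1 - sqrt(3)*I)*(C1 - 3*c/4)^(1/3)/2)
 u(c) = log((-1 + sqrt(3)*I)*(C1 - 3*c/4)^(1/3)/2)


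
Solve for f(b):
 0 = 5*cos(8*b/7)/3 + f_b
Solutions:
 f(b) = C1 - 35*sin(8*b/7)/24


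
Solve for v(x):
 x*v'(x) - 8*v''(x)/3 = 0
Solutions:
 v(x) = C1 + C2*erfi(sqrt(3)*x/4)


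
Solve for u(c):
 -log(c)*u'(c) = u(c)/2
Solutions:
 u(c) = C1*exp(-li(c)/2)


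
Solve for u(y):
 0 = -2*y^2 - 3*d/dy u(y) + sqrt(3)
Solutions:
 u(y) = C1 - 2*y^3/9 + sqrt(3)*y/3


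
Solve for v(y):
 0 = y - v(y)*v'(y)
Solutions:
 v(y) = -sqrt(C1 + y^2)
 v(y) = sqrt(C1 + y^2)


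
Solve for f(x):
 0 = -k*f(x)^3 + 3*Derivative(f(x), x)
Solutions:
 f(x) = -sqrt(6)*sqrt(-1/(C1 + k*x))/2
 f(x) = sqrt(6)*sqrt(-1/(C1 + k*x))/2


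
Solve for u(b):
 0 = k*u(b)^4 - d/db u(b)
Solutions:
 u(b) = (-1/(C1 + 3*b*k))^(1/3)
 u(b) = (-1/(C1 + b*k))^(1/3)*(-3^(2/3) - 3*3^(1/6)*I)/6
 u(b) = (-1/(C1 + b*k))^(1/3)*(-3^(2/3) + 3*3^(1/6)*I)/6


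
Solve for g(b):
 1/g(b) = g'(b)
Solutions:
 g(b) = -sqrt(C1 + 2*b)
 g(b) = sqrt(C1 + 2*b)


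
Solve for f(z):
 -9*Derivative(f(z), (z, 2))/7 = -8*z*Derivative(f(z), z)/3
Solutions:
 f(z) = C1 + C2*erfi(2*sqrt(21)*z/9)


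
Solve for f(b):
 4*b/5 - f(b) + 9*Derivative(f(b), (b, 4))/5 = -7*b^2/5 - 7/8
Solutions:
 f(b) = C1*exp(-sqrt(3)*5^(1/4)*b/3) + C2*exp(sqrt(3)*5^(1/4)*b/3) + C3*sin(sqrt(3)*5^(1/4)*b/3) + C4*cos(sqrt(3)*5^(1/4)*b/3) + 7*b^2/5 + 4*b/5 + 7/8


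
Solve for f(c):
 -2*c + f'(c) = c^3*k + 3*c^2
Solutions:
 f(c) = C1 + c^4*k/4 + c^3 + c^2


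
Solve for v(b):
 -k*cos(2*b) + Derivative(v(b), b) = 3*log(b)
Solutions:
 v(b) = C1 + 3*b*log(b) - 3*b + k*sin(2*b)/2


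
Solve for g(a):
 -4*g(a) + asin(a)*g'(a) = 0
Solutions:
 g(a) = C1*exp(4*Integral(1/asin(a), a))


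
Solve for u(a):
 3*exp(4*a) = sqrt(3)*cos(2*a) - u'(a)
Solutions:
 u(a) = C1 - 3*exp(4*a)/4 + sqrt(3)*sin(2*a)/2


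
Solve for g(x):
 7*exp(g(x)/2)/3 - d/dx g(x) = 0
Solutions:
 g(x) = 2*log(-1/(C1 + 7*x)) + 2*log(6)


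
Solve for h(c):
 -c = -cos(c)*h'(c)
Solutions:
 h(c) = C1 + Integral(c/cos(c), c)


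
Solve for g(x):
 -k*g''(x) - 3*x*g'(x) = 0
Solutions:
 g(x) = C1 + C2*sqrt(k)*erf(sqrt(6)*x*sqrt(1/k)/2)


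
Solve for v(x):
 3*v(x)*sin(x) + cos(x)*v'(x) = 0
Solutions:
 v(x) = C1*cos(x)^3


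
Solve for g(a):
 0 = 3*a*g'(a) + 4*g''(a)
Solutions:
 g(a) = C1 + C2*erf(sqrt(6)*a/4)


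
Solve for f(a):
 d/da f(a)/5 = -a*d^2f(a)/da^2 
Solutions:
 f(a) = C1 + C2*a^(4/5)


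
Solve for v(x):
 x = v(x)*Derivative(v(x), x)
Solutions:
 v(x) = -sqrt(C1 + x^2)
 v(x) = sqrt(C1 + x^2)


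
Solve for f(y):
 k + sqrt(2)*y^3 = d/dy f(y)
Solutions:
 f(y) = C1 + k*y + sqrt(2)*y^4/4


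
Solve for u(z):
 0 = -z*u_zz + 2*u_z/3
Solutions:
 u(z) = C1 + C2*z^(5/3)


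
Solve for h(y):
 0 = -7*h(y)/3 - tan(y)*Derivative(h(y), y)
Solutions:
 h(y) = C1/sin(y)^(7/3)


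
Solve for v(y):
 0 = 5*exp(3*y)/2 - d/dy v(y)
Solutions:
 v(y) = C1 + 5*exp(3*y)/6


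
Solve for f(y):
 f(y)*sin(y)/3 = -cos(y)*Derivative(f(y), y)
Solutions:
 f(y) = C1*cos(y)^(1/3)


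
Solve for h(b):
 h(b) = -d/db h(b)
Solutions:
 h(b) = C1*exp(-b)


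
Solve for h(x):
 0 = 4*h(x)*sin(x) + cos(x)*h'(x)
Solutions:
 h(x) = C1*cos(x)^4


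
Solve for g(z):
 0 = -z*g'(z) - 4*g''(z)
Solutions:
 g(z) = C1 + C2*erf(sqrt(2)*z/4)


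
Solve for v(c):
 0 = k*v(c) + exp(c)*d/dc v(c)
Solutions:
 v(c) = C1*exp(k*exp(-c))


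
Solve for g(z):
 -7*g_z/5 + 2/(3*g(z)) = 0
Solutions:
 g(z) = -sqrt(C1 + 420*z)/21
 g(z) = sqrt(C1 + 420*z)/21


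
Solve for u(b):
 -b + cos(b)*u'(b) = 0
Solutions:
 u(b) = C1 + Integral(b/cos(b), b)


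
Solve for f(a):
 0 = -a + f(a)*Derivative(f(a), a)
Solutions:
 f(a) = -sqrt(C1 + a^2)
 f(a) = sqrt(C1 + a^2)


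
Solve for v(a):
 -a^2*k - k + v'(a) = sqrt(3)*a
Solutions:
 v(a) = C1 + a^3*k/3 + sqrt(3)*a^2/2 + a*k


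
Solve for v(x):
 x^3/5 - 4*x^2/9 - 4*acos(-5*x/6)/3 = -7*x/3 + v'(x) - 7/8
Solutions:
 v(x) = C1 + x^4/20 - 4*x^3/27 + 7*x^2/6 - 4*x*acos(-5*x/6)/3 + 7*x/8 - 4*sqrt(36 - 25*x^2)/15


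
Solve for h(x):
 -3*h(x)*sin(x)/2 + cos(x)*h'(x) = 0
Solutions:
 h(x) = C1/cos(x)^(3/2)


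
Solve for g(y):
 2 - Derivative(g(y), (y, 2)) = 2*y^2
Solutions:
 g(y) = C1 + C2*y - y^4/6 + y^2


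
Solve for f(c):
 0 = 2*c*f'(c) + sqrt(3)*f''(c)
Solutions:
 f(c) = C1 + C2*erf(3^(3/4)*c/3)


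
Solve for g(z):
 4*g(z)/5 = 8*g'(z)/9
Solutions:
 g(z) = C1*exp(9*z/10)


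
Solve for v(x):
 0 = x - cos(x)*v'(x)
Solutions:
 v(x) = C1 + Integral(x/cos(x), x)


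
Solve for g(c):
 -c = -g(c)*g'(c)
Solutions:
 g(c) = -sqrt(C1 + c^2)
 g(c) = sqrt(C1 + c^2)


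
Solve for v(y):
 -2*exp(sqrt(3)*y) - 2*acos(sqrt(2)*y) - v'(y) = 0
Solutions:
 v(y) = C1 - 2*y*acos(sqrt(2)*y) + sqrt(2)*sqrt(1 - 2*y^2) - 2*sqrt(3)*exp(sqrt(3)*y)/3


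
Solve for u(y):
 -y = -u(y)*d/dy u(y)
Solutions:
 u(y) = -sqrt(C1 + y^2)
 u(y) = sqrt(C1 + y^2)


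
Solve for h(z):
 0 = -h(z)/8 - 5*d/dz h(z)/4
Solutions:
 h(z) = C1*exp(-z/10)


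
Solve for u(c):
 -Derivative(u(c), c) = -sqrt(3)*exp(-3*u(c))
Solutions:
 u(c) = log(C1 + 3*sqrt(3)*c)/3
 u(c) = log((-3^(1/3) - 3^(5/6)*I)*(C1 + sqrt(3)*c)^(1/3)/2)
 u(c) = log((-3^(1/3) + 3^(5/6)*I)*(C1 + sqrt(3)*c)^(1/3)/2)


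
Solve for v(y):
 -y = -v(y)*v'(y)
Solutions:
 v(y) = -sqrt(C1 + y^2)
 v(y) = sqrt(C1 + y^2)


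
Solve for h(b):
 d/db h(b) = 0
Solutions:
 h(b) = C1


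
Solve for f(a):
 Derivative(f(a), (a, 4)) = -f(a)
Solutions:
 f(a) = (C1*sin(sqrt(2)*a/2) + C2*cos(sqrt(2)*a/2))*exp(-sqrt(2)*a/2) + (C3*sin(sqrt(2)*a/2) + C4*cos(sqrt(2)*a/2))*exp(sqrt(2)*a/2)


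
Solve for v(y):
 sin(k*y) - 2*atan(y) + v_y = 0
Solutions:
 v(y) = C1 + 2*y*atan(y) - Piecewise((-cos(k*y)/k, Ne(k, 0)), (0, True)) - log(y^2 + 1)


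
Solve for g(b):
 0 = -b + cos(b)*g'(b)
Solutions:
 g(b) = C1 + Integral(b/cos(b), b)


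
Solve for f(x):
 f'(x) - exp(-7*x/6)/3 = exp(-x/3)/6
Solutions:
 f(x) = C1 - exp(-x/3)/2 - 2*exp(-7*x/6)/7


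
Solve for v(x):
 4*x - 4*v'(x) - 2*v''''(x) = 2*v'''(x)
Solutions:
 v(x) = C1 + C2*exp(x*(-2 + (3*sqrt(87) + 28)^(-1/3) + (3*sqrt(87) + 28)^(1/3))/6)*sin(sqrt(3)*x*(-(3*sqrt(87) + 28)^(1/3) + (3*sqrt(87) + 28)^(-1/3))/6) + C3*exp(x*(-2 + (3*sqrt(87) + 28)^(-1/3) + (3*sqrt(87) + 28)^(1/3))/6)*cos(sqrt(3)*x*(-(3*sqrt(87) + 28)^(1/3) + (3*sqrt(87) + 28)^(-1/3))/6) + C4*exp(-x*((3*sqrt(87) + 28)^(-1/3) + 1 + (3*sqrt(87) + 28)^(1/3))/3) + x^2/2


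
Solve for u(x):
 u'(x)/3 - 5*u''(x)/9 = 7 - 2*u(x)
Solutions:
 u(x) = C1*exp(3*x*(1 - sqrt(41))/10) + C2*exp(3*x*(1 + sqrt(41))/10) + 7/2


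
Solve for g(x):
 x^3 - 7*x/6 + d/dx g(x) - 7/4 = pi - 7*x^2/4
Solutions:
 g(x) = C1 - x^4/4 - 7*x^3/12 + 7*x^2/12 + 7*x/4 + pi*x


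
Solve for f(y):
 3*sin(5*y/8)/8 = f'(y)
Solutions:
 f(y) = C1 - 3*cos(5*y/8)/5


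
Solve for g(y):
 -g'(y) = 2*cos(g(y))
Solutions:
 g(y) = pi - asin((C1 + exp(4*y))/(C1 - exp(4*y)))
 g(y) = asin((C1 + exp(4*y))/(C1 - exp(4*y)))


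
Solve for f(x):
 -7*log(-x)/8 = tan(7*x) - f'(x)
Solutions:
 f(x) = C1 + 7*x*log(-x)/8 - 7*x/8 - log(cos(7*x))/7


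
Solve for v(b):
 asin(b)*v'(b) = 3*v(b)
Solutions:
 v(b) = C1*exp(3*Integral(1/asin(b), b))


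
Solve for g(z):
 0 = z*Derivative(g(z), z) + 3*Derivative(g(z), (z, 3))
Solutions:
 g(z) = C1 + Integral(C2*airyai(-3^(2/3)*z/3) + C3*airybi(-3^(2/3)*z/3), z)


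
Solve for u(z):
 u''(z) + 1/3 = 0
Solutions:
 u(z) = C1 + C2*z - z^2/6


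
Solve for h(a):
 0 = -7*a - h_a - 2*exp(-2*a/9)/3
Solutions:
 h(a) = C1 - 7*a^2/2 + 3*exp(-2*a/9)


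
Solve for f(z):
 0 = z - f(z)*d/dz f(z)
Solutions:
 f(z) = -sqrt(C1 + z^2)
 f(z) = sqrt(C1 + z^2)


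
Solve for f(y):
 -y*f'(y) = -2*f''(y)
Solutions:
 f(y) = C1 + C2*erfi(y/2)


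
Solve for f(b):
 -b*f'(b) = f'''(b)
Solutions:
 f(b) = C1 + Integral(C2*airyai(-b) + C3*airybi(-b), b)


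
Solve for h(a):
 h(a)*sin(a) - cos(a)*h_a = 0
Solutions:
 h(a) = C1/cos(a)


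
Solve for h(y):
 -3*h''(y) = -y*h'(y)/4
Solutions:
 h(y) = C1 + C2*erfi(sqrt(6)*y/12)


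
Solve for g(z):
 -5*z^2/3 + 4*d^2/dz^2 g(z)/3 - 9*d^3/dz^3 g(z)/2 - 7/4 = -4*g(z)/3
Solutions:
 g(z) = C1*exp(z*(-2^(2/3)*(81*sqrt(59817) + 19811)^(1/3) - 32*2^(1/3)/(81*sqrt(59817) + 19811)^(1/3) + 16)/162)*sin(2^(1/3)*sqrt(3)*z*(-2^(1/3)*(81*sqrt(59817) + 19811)^(1/3) + 32/(81*sqrt(59817) + 19811)^(1/3))/162) + C2*exp(z*(-2^(2/3)*(81*sqrt(59817) + 19811)^(1/3) - 32*2^(1/3)/(81*sqrt(59817) + 19811)^(1/3) + 16)/162)*cos(2^(1/3)*sqrt(3)*z*(-2^(1/3)*(81*sqrt(59817) + 19811)^(1/3) + 32/(81*sqrt(59817) + 19811)^(1/3))/162) + C3*exp(z*(32*2^(1/3)/(81*sqrt(59817) + 19811)^(1/3) + 8 + 2^(2/3)*(81*sqrt(59817) + 19811)^(1/3))/81) + 5*z^2/4 - 19/16


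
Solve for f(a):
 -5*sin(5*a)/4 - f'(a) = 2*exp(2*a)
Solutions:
 f(a) = C1 - exp(2*a) + cos(5*a)/4


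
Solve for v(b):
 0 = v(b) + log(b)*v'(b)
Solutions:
 v(b) = C1*exp(-li(b))


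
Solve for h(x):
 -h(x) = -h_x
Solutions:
 h(x) = C1*exp(x)


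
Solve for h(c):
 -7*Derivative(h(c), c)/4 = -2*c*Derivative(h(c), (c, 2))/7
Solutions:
 h(c) = C1 + C2*c^(57/8)


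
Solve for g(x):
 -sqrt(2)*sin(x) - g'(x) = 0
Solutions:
 g(x) = C1 + sqrt(2)*cos(x)


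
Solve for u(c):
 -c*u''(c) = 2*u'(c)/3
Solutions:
 u(c) = C1 + C2*c^(1/3)


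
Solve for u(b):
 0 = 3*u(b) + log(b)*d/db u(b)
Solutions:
 u(b) = C1*exp(-3*li(b))


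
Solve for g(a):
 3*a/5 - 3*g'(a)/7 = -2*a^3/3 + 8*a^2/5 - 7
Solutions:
 g(a) = C1 + 7*a^4/18 - 56*a^3/45 + 7*a^2/10 + 49*a/3


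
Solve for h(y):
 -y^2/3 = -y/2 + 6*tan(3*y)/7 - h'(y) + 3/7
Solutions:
 h(y) = C1 + y^3/9 - y^2/4 + 3*y/7 - 2*log(cos(3*y))/7


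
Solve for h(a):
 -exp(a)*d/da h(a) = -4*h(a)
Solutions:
 h(a) = C1*exp(-4*exp(-a))


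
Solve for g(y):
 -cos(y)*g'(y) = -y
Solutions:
 g(y) = C1 + Integral(y/cos(y), y)


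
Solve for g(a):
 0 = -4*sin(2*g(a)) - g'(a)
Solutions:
 g(a) = pi - acos((-C1 - exp(16*a))/(C1 - exp(16*a)))/2
 g(a) = acos((-C1 - exp(16*a))/(C1 - exp(16*a)))/2


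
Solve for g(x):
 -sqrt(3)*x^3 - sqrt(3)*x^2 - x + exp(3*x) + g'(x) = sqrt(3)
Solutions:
 g(x) = C1 + sqrt(3)*x^4/4 + sqrt(3)*x^3/3 + x^2/2 + sqrt(3)*x - exp(3*x)/3


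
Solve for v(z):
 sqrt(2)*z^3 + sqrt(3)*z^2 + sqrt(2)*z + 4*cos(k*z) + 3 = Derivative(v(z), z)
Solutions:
 v(z) = C1 + sqrt(2)*z^4/4 + sqrt(3)*z^3/3 + sqrt(2)*z^2/2 + 3*z + 4*sin(k*z)/k


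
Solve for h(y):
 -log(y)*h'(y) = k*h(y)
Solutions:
 h(y) = C1*exp(-k*li(y))


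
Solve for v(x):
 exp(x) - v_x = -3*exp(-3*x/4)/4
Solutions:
 v(x) = C1 + exp(x) - 1/exp(x)^(3/4)


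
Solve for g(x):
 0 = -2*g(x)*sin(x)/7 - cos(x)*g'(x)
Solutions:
 g(x) = C1*cos(x)^(2/7)


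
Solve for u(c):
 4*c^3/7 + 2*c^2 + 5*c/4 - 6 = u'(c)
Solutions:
 u(c) = C1 + c^4/7 + 2*c^3/3 + 5*c^2/8 - 6*c


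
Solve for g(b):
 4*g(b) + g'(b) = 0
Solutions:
 g(b) = C1*exp(-4*b)


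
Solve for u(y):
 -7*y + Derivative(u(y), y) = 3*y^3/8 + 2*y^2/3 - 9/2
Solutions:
 u(y) = C1 + 3*y^4/32 + 2*y^3/9 + 7*y^2/2 - 9*y/2


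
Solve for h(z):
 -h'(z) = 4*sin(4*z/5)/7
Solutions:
 h(z) = C1 + 5*cos(4*z/5)/7


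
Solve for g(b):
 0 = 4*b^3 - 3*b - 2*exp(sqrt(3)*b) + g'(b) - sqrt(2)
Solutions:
 g(b) = C1 - b^4 + 3*b^2/2 + sqrt(2)*b + 2*sqrt(3)*exp(sqrt(3)*b)/3


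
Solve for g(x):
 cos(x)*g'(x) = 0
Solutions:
 g(x) = C1


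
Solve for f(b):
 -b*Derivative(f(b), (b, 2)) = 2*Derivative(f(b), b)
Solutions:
 f(b) = C1 + C2/b


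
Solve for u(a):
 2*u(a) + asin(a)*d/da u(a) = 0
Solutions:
 u(a) = C1*exp(-2*Integral(1/asin(a), a))


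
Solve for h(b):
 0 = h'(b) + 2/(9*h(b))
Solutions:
 h(b) = -sqrt(C1 - 4*b)/3
 h(b) = sqrt(C1 - 4*b)/3


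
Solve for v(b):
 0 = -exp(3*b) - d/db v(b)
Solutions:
 v(b) = C1 - exp(3*b)/3


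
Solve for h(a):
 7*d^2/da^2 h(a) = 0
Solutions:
 h(a) = C1 + C2*a


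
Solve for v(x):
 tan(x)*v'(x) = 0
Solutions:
 v(x) = C1


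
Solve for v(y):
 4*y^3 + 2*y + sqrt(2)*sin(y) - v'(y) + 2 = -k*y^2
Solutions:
 v(y) = C1 + k*y^3/3 + y^4 + y^2 + 2*y - sqrt(2)*cos(y)


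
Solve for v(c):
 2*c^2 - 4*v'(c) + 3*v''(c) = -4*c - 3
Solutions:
 v(c) = C1 + C2*exp(4*c/3) + c^3/6 + 7*c^2/8 + 33*c/16


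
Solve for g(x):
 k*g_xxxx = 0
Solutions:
 g(x) = C1 + C2*x + C3*x^2 + C4*x^3


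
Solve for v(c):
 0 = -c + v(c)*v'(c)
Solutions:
 v(c) = -sqrt(C1 + c^2)
 v(c) = sqrt(C1 + c^2)


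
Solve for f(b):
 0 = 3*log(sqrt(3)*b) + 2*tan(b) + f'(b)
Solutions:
 f(b) = C1 - 3*b*log(b) - 3*b*log(3)/2 + 3*b + 2*log(cos(b))


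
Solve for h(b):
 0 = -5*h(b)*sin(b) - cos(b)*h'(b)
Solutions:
 h(b) = C1*cos(b)^5


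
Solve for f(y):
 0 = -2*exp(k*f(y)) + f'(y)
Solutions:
 f(y) = Piecewise((log(-1/(C1*k + 2*k*y))/k, Ne(k, 0)), (nan, True))
 f(y) = Piecewise((C1 + 2*y, Eq(k, 0)), (nan, True))


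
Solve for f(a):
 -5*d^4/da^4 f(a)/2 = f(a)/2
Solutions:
 f(a) = (C1*sin(sqrt(2)*5^(3/4)*a/10) + C2*cos(sqrt(2)*5^(3/4)*a/10))*exp(-sqrt(2)*5^(3/4)*a/10) + (C3*sin(sqrt(2)*5^(3/4)*a/10) + C4*cos(sqrt(2)*5^(3/4)*a/10))*exp(sqrt(2)*5^(3/4)*a/10)


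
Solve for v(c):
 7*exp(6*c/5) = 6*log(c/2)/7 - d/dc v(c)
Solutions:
 v(c) = C1 + 6*c*log(c)/7 + 6*c*(-1 - log(2))/7 - 35*exp(6*c/5)/6


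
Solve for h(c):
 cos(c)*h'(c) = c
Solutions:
 h(c) = C1 + Integral(c/cos(c), c)


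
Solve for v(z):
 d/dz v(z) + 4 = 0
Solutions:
 v(z) = C1 - 4*z


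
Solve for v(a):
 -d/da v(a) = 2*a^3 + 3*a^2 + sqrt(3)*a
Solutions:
 v(a) = C1 - a^4/2 - a^3 - sqrt(3)*a^2/2


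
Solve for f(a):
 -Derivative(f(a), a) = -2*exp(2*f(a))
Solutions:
 f(a) = log(-sqrt(-1/(C1 + 2*a))) - log(2)/2
 f(a) = log(-1/(C1 + 2*a))/2 - log(2)/2


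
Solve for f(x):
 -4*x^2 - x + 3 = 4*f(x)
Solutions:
 f(x) = -x^2 - x/4 + 3/4


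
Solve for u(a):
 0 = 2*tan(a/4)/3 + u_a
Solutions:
 u(a) = C1 + 8*log(cos(a/4))/3


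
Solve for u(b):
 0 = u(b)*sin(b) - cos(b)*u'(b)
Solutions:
 u(b) = C1/cos(b)


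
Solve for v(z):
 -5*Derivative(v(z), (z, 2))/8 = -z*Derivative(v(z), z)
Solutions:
 v(z) = C1 + C2*erfi(2*sqrt(5)*z/5)


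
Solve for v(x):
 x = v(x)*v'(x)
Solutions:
 v(x) = -sqrt(C1 + x^2)
 v(x) = sqrt(C1 + x^2)


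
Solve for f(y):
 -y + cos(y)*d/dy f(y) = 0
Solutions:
 f(y) = C1 + Integral(y/cos(y), y)


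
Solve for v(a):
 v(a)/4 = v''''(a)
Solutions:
 v(a) = C1*exp(-sqrt(2)*a/2) + C2*exp(sqrt(2)*a/2) + C3*sin(sqrt(2)*a/2) + C4*cos(sqrt(2)*a/2)


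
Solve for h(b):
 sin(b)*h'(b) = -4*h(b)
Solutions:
 h(b) = C1*(cos(b)^2 + 2*cos(b) + 1)/(cos(b)^2 - 2*cos(b) + 1)


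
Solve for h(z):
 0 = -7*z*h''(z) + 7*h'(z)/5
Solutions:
 h(z) = C1 + C2*z^(6/5)


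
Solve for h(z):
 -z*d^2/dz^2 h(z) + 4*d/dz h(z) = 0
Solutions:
 h(z) = C1 + C2*z^5


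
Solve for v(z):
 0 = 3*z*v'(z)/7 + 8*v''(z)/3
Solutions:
 v(z) = C1 + C2*erf(3*sqrt(7)*z/28)


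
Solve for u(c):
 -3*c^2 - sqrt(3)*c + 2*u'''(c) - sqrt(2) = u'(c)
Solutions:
 u(c) = C1 + C2*exp(-sqrt(2)*c/2) + C3*exp(sqrt(2)*c/2) - c^3 - sqrt(3)*c^2/2 - 12*c - sqrt(2)*c


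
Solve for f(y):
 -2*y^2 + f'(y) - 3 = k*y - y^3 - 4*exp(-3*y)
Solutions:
 f(y) = C1 + k*y^2/2 - y^4/4 + 2*y^3/3 + 3*y + 4*exp(-3*y)/3


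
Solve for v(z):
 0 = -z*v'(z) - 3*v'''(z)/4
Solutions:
 v(z) = C1 + Integral(C2*airyai(-6^(2/3)*z/3) + C3*airybi(-6^(2/3)*z/3), z)


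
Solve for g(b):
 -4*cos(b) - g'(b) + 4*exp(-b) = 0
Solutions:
 g(b) = C1 - 4*sin(b) - 4*exp(-b)


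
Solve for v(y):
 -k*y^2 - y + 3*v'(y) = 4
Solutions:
 v(y) = C1 + k*y^3/9 + y^2/6 + 4*y/3


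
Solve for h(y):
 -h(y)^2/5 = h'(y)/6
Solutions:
 h(y) = 5/(C1 + 6*y)


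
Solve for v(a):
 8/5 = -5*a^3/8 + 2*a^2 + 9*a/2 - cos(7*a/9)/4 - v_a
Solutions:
 v(a) = C1 - 5*a^4/32 + 2*a^3/3 + 9*a^2/4 - 8*a/5 - 9*sin(7*a/9)/28


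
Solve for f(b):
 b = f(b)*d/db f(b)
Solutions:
 f(b) = -sqrt(C1 + b^2)
 f(b) = sqrt(C1 + b^2)


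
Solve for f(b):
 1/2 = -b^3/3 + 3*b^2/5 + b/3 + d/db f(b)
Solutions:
 f(b) = C1 + b^4/12 - b^3/5 - b^2/6 + b/2


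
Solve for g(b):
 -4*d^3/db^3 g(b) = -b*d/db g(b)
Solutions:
 g(b) = C1 + Integral(C2*airyai(2^(1/3)*b/2) + C3*airybi(2^(1/3)*b/2), b)


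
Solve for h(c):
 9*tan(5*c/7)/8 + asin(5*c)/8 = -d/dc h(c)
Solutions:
 h(c) = C1 - c*asin(5*c)/8 - sqrt(1 - 25*c^2)/40 + 63*log(cos(5*c/7))/40


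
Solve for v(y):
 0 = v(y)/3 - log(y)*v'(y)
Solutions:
 v(y) = C1*exp(li(y)/3)


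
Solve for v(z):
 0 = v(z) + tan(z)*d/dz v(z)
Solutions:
 v(z) = C1/sin(z)


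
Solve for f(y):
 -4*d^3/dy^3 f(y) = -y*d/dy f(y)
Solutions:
 f(y) = C1 + Integral(C2*airyai(2^(1/3)*y/2) + C3*airybi(2^(1/3)*y/2), y)


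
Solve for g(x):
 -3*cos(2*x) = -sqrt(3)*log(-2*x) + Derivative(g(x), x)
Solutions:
 g(x) = C1 + sqrt(3)*x*(log(-x) - 1) + sqrt(3)*x*log(2) - 3*sin(2*x)/2


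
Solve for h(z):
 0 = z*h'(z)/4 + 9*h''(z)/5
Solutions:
 h(z) = C1 + C2*erf(sqrt(10)*z/12)


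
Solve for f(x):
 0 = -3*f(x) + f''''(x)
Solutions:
 f(x) = C1*exp(-3^(1/4)*x) + C2*exp(3^(1/4)*x) + C3*sin(3^(1/4)*x) + C4*cos(3^(1/4)*x)


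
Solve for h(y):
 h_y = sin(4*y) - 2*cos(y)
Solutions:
 h(y) = C1 - 2*sin(y) - cos(4*y)/4


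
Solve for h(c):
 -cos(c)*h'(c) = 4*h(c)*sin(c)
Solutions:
 h(c) = C1*cos(c)^4


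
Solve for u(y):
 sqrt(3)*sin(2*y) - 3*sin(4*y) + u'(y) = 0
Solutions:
 u(y) = C1 + sqrt(3)*cos(2*y)/2 - 3*cos(4*y)/4


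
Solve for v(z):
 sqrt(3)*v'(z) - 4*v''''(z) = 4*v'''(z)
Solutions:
 v(z) = C1 + C2*exp(-z*(4/(-8 + sqrt(-64 + (8 - 27*sqrt(3))^2) + 27*sqrt(3))^(1/3) + 4 + (-8 + sqrt(-64 + (8 - 27*sqrt(3))^2) + 27*sqrt(3))^(1/3))/12)*sin(sqrt(3)*z*(-(-8 + sqrt(-64 + (8 - 27*sqrt(3))^2) + 27*sqrt(3))^(1/3) + 4/(-8 + sqrt(-64 + (8 - 27*sqrt(3))^2) + 27*sqrt(3))^(1/3))/12) + C3*exp(-z*(4/(-8 + sqrt(-64 + (8 - 27*sqrt(3))^2) + 27*sqrt(3))^(1/3) + 4 + (-8 + sqrt(-64 + (8 - 27*sqrt(3))^2) + 27*sqrt(3))^(1/3))/12)*cos(sqrt(3)*z*(-(-8 + sqrt(-64 + (8 - 27*sqrt(3))^2) + 27*sqrt(3))^(1/3) + 4/(-8 + sqrt(-64 + (8 - 27*sqrt(3))^2) + 27*sqrt(3))^(1/3))/12) + C4*exp(z*(-2 + 4/(-8 + sqrt(-64 + (8 - 27*sqrt(3))^2) + 27*sqrt(3))^(1/3) + (-8 + sqrt(-64 + (8 - 27*sqrt(3))^2) + 27*sqrt(3))^(1/3))/6)


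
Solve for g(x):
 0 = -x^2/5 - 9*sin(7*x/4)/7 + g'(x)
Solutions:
 g(x) = C1 + x^3/15 - 36*cos(7*x/4)/49


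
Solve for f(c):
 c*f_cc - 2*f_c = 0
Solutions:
 f(c) = C1 + C2*c^3


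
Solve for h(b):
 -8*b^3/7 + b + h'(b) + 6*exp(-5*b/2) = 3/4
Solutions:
 h(b) = C1 + 2*b^4/7 - b^2/2 + 3*b/4 + 12*exp(-5*b/2)/5


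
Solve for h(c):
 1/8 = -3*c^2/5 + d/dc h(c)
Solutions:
 h(c) = C1 + c^3/5 + c/8


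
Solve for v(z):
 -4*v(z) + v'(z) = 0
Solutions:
 v(z) = C1*exp(4*z)


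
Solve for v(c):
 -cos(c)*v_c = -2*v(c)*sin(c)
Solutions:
 v(c) = C1/cos(c)^2


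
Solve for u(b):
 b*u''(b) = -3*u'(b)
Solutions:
 u(b) = C1 + C2/b^2


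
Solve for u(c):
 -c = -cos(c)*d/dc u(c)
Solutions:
 u(c) = C1 + Integral(c/cos(c), c)


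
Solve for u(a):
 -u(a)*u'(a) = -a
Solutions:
 u(a) = -sqrt(C1 + a^2)
 u(a) = sqrt(C1 + a^2)


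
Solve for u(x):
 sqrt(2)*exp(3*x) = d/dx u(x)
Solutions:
 u(x) = C1 + sqrt(2)*exp(3*x)/3


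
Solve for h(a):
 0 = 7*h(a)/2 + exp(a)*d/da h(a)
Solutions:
 h(a) = C1*exp(7*exp(-a)/2)


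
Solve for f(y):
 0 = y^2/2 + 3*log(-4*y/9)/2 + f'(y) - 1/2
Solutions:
 f(y) = C1 - y^3/6 - 3*y*log(-y)/2 + y*(-3*log(2) + 2 + 3*log(3))


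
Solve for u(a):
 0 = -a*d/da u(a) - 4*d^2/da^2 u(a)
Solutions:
 u(a) = C1 + C2*erf(sqrt(2)*a/4)


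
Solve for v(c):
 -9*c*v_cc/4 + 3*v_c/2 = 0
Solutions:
 v(c) = C1 + C2*c^(5/3)


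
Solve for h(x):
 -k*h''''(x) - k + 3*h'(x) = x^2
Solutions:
 h(x) = C1 + C2*exp(3^(1/3)*x*(1/k)^(1/3)) + C3*exp(x*(-3^(1/3) + 3^(5/6)*I)*(1/k)^(1/3)/2) + C4*exp(-x*(3^(1/3) + 3^(5/6)*I)*(1/k)^(1/3)/2) + k*x/3 + x^3/9


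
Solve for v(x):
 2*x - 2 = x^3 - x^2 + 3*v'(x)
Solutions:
 v(x) = C1 - x^4/12 + x^3/9 + x^2/3 - 2*x/3


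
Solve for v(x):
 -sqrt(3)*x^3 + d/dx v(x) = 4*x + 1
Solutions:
 v(x) = C1 + sqrt(3)*x^4/4 + 2*x^2 + x


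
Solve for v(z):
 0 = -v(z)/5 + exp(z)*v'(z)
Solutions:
 v(z) = C1*exp(-exp(-z)/5)


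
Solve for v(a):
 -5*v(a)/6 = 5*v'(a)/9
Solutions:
 v(a) = C1*exp(-3*a/2)


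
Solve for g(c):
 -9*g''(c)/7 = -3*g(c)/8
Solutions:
 g(c) = C1*exp(-sqrt(42)*c/12) + C2*exp(sqrt(42)*c/12)


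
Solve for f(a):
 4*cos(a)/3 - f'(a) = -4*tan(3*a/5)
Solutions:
 f(a) = C1 - 20*log(cos(3*a/5))/3 + 4*sin(a)/3


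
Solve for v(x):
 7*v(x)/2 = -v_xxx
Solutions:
 v(x) = C3*exp(-2^(2/3)*7^(1/3)*x/2) + (C1*sin(2^(2/3)*sqrt(3)*7^(1/3)*x/4) + C2*cos(2^(2/3)*sqrt(3)*7^(1/3)*x/4))*exp(2^(2/3)*7^(1/3)*x/4)


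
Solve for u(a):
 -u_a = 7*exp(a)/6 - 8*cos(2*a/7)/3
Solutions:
 u(a) = C1 - 7*exp(a)/6 + 28*sin(2*a/7)/3


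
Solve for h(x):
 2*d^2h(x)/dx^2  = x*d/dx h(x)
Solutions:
 h(x) = C1 + C2*erfi(x/2)


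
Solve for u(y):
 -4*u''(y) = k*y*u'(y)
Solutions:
 u(y) = Piecewise((-sqrt(2)*sqrt(pi)*C1*erf(sqrt(2)*sqrt(k)*y/4)/sqrt(k) - C2, (k > 0) | (k < 0)), (-C1*y - C2, True))


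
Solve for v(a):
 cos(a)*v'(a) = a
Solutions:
 v(a) = C1 + Integral(a/cos(a), a)


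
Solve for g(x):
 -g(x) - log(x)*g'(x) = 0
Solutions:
 g(x) = C1*exp(-li(x))


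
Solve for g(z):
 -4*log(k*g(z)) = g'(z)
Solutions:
 li(k*g(z))/k = C1 - 4*z


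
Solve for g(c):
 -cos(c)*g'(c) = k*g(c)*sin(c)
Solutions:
 g(c) = C1*exp(k*log(cos(c)))


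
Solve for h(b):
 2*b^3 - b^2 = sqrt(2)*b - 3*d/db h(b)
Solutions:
 h(b) = C1 - b^4/6 + b^3/9 + sqrt(2)*b^2/6


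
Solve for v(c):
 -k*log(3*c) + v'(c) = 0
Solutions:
 v(c) = C1 + c*k*log(c) - c*k + c*k*log(3)


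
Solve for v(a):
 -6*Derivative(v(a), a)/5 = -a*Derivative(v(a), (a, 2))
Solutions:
 v(a) = C1 + C2*a^(11/5)


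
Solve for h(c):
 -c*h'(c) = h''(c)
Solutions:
 h(c) = C1 + C2*erf(sqrt(2)*c/2)


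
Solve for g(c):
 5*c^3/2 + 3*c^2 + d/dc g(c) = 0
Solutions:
 g(c) = C1 - 5*c^4/8 - c^3


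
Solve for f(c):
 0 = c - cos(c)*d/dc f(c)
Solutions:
 f(c) = C1 + Integral(c/cos(c), c)


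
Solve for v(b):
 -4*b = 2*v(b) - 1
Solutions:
 v(b) = 1/2 - 2*b


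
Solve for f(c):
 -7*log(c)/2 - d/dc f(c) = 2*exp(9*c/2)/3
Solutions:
 f(c) = C1 - 7*c*log(c)/2 + 7*c/2 - 4*exp(9*c/2)/27


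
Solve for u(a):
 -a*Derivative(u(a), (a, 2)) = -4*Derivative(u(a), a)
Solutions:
 u(a) = C1 + C2*a^5


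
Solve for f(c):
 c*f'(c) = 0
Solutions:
 f(c) = C1


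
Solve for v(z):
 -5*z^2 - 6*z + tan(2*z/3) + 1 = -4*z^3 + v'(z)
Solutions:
 v(z) = C1 + z^4 - 5*z^3/3 - 3*z^2 + z - 3*log(cos(2*z/3))/2


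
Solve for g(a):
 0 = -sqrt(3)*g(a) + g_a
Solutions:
 g(a) = C1*exp(sqrt(3)*a)


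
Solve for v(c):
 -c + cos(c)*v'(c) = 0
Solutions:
 v(c) = C1 + Integral(c/cos(c), c)


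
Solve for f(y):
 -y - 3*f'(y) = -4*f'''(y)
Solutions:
 f(y) = C1 + C2*exp(-sqrt(3)*y/2) + C3*exp(sqrt(3)*y/2) - y^2/6


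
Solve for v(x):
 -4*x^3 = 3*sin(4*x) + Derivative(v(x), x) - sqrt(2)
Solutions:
 v(x) = C1 - x^4 + sqrt(2)*x + 3*cos(4*x)/4


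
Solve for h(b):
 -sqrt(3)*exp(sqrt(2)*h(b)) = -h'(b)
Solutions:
 h(b) = sqrt(2)*(2*log(-1/(C1 + sqrt(3)*b)) - log(2))/4


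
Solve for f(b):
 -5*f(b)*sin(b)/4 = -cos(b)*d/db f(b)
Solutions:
 f(b) = C1/cos(b)^(5/4)


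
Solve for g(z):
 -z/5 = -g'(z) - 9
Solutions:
 g(z) = C1 + z^2/10 - 9*z


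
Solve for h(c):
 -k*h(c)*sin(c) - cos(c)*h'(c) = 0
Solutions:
 h(c) = C1*exp(k*log(cos(c)))


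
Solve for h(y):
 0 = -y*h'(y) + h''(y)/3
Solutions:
 h(y) = C1 + C2*erfi(sqrt(6)*y/2)


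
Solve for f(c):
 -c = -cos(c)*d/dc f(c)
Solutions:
 f(c) = C1 + Integral(c/cos(c), c)


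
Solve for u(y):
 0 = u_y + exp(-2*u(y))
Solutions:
 u(y) = log(-sqrt(C1 - 2*y))
 u(y) = log(C1 - 2*y)/2


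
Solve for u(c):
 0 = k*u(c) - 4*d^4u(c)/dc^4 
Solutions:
 u(c) = C1*exp(-sqrt(2)*c*k^(1/4)/2) + C2*exp(sqrt(2)*c*k^(1/4)/2) + C3*exp(-sqrt(2)*I*c*k^(1/4)/2) + C4*exp(sqrt(2)*I*c*k^(1/4)/2)


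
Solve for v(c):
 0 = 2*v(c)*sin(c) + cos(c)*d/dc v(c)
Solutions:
 v(c) = C1*cos(c)^2


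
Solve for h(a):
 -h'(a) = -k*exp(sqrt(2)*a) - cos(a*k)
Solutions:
 h(a) = C1 + sqrt(2)*k*exp(sqrt(2)*a)/2 + sin(a*k)/k


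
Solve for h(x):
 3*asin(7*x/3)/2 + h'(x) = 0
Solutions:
 h(x) = C1 - 3*x*asin(7*x/3)/2 - 3*sqrt(9 - 49*x^2)/14


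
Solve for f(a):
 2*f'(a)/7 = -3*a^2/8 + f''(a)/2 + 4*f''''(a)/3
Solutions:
 f(a) = C1 + C2*exp(a*(-98^(1/3)*(24 + sqrt(674))^(1/3) + 7*28^(1/3)/(24 + sqrt(674))^(1/3))/56)*sin(sqrt(3)*a*(7*28^(1/3)/(24 + sqrt(674))^(1/3) + 98^(1/3)*(24 + sqrt(674))^(1/3))/56) + C3*exp(a*(-98^(1/3)*(24 + sqrt(674))^(1/3) + 7*28^(1/3)/(24 + sqrt(674))^(1/3))/56)*cos(sqrt(3)*a*(7*28^(1/3)/(24 + sqrt(674))^(1/3) + 98^(1/3)*(24 + sqrt(674))^(1/3))/56) + C4*exp(-a*(-98^(1/3)*(24 + sqrt(674))^(1/3) + 7*28^(1/3)/(24 + sqrt(674))^(1/3))/28) - 7*a^3/16 - 147*a^2/64 - 1029*a/128


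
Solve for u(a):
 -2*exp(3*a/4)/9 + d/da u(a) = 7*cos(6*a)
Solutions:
 u(a) = C1 + 8*exp(3*a/4)/27 + 7*sin(6*a)/6


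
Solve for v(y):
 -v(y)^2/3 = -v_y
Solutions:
 v(y) = -3/(C1 + y)


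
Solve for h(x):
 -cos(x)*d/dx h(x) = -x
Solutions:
 h(x) = C1 + Integral(x/cos(x), x)


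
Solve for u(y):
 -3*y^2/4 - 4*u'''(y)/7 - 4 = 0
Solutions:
 u(y) = C1 + C2*y + C3*y^2 - 7*y^5/320 - 7*y^3/6


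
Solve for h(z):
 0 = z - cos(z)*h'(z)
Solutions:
 h(z) = C1 + Integral(z/cos(z), z)


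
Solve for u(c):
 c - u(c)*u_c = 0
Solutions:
 u(c) = -sqrt(C1 + c^2)
 u(c) = sqrt(C1 + c^2)


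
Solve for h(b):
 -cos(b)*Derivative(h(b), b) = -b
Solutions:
 h(b) = C1 + Integral(b/cos(b), b)


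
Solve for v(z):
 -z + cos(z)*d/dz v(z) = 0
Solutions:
 v(z) = C1 + Integral(z/cos(z), z)


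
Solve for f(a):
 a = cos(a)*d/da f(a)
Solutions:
 f(a) = C1 + Integral(a/cos(a), a)


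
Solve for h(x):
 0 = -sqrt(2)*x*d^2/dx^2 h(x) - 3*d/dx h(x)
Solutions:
 h(x) = C1 + C2*x^(1 - 3*sqrt(2)/2)


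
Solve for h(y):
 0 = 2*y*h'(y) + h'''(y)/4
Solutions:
 h(y) = C1 + Integral(C2*airyai(-2*y) + C3*airybi(-2*y), y)


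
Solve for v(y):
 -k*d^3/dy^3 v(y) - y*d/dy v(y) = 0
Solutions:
 v(y) = C1 + Integral(C2*airyai(y*(-1/k)^(1/3)) + C3*airybi(y*(-1/k)^(1/3)), y)


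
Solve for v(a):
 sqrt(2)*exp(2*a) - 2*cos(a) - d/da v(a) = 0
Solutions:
 v(a) = C1 + sqrt(2)*exp(2*a)/2 - 2*sin(a)


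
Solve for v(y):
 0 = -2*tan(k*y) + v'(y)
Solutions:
 v(y) = C1 + 2*Piecewise((-log(cos(k*y))/k, Ne(k, 0)), (0, True))


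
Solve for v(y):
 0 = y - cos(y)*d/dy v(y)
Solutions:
 v(y) = C1 + Integral(y/cos(y), y)


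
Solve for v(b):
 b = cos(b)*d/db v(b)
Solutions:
 v(b) = C1 + Integral(b/cos(b), b)


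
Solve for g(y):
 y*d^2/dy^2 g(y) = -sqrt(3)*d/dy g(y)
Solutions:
 g(y) = C1 + C2*y^(1 - sqrt(3))


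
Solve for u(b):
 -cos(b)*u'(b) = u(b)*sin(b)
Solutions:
 u(b) = C1*cos(b)


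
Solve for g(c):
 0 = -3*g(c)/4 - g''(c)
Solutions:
 g(c) = C1*sin(sqrt(3)*c/2) + C2*cos(sqrt(3)*c/2)


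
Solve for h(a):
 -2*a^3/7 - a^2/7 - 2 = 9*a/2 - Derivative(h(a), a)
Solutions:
 h(a) = C1 + a^4/14 + a^3/21 + 9*a^2/4 + 2*a


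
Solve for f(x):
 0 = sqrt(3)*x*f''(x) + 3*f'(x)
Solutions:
 f(x) = C1 + C2*x^(1 - sqrt(3))


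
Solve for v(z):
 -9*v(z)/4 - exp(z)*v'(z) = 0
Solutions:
 v(z) = C1*exp(9*exp(-z)/4)


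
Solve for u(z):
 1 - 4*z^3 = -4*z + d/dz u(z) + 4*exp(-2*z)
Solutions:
 u(z) = C1 - z^4 + 2*z^2 + z + 2*exp(-2*z)


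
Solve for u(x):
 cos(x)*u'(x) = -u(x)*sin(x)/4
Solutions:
 u(x) = C1*cos(x)^(1/4)


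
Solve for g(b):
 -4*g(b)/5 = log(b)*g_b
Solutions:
 g(b) = C1*exp(-4*li(b)/5)


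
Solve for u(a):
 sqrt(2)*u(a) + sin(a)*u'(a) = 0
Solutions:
 u(a) = C1*(cos(a) + 1)^(sqrt(2)/2)/(cos(a) - 1)^(sqrt(2)/2)


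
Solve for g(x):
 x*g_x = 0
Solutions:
 g(x) = C1


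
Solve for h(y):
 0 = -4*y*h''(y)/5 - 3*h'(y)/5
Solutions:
 h(y) = C1 + C2*y^(1/4)


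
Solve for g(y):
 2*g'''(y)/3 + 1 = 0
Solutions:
 g(y) = C1 + C2*y + C3*y^2 - y^3/4


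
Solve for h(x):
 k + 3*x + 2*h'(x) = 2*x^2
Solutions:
 h(x) = C1 - k*x/2 + x^3/3 - 3*x^2/4


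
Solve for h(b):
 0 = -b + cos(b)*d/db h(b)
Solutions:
 h(b) = C1 + Integral(b/cos(b), b)


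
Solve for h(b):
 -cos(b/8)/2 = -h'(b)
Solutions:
 h(b) = C1 + 4*sin(b/8)


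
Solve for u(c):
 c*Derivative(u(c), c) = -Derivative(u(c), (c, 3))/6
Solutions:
 u(c) = C1 + Integral(C2*airyai(-6^(1/3)*c) + C3*airybi(-6^(1/3)*c), c)


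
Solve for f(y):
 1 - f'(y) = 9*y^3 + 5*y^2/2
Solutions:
 f(y) = C1 - 9*y^4/4 - 5*y^3/6 + y


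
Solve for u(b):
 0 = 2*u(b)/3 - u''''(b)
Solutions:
 u(b) = C1*exp(-2^(1/4)*3^(3/4)*b/3) + C2*exp(2^(1/4)*3^(3/4)*b/3) + C3*sin(2^(1/4)*3^(3/4)*b/3) + C4*cos(2^(1/4)*3^(3/4)*b/3)


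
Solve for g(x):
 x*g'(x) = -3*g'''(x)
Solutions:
 g(x) = C1 + Integral(C2*airyai(-3^(2/3)*x/3) + C3*airybi(-3^(2/3)*x/3), x)


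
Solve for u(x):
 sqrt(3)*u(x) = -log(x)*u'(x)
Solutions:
 u(x) = C1*exp(-sqrt(3)*li(x))


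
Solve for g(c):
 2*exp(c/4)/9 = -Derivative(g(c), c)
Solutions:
 g(c) = C1 - 8*exp(c/4)/9


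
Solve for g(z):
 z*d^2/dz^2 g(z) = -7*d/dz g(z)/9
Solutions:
 g(z) = C1 + C2*z^(2/9)


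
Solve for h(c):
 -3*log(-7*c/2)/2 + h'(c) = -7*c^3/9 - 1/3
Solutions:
 h(c) = C1 - 7*c^4/36 + 3*c*log(-c)/2 + c*(-11 - 9*log(2) + 9*log(7))/6


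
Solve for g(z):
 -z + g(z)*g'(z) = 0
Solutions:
 g(z) = -sqrt(C1 + z^2)
 g(z) = sqrt(C1 + z^2)


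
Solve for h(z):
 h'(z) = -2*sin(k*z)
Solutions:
 h(z) = C1 + 2*cos(k*z)/k


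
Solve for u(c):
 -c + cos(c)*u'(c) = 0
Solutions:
 u(c) = C1 + Integral(c/cos(c), c)


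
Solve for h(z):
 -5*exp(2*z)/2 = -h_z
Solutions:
 h(z) = C1 + 5*exp(2*z)/4


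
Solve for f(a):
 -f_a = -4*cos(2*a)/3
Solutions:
 f(a) = C1 + 2*sin(2*a)/3


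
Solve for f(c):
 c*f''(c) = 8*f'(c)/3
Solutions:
 f(c) = C1 + C2*c^(11/3)


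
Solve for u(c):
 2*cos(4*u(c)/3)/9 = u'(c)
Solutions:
 -2*c/9 - 3*log(sin(4*u(c)/3) - 1)/8 + 3*log(sin(4*u(c)/3) + 1)/8 = C1


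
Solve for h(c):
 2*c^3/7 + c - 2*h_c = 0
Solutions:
 h(c) = C1 + c^4/28 + c^2/4


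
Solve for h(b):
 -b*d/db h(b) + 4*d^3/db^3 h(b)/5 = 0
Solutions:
 h(b) = C1 + Integral(C2*airyai(10^(1/3)*b/2) + C3*airybi(10^(1/3)*b/2), b)


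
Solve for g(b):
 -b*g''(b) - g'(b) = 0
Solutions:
 g(b) = C1 + C2*log(b)


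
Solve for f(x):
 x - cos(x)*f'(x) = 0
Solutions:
 f(x) = C1 + Integral(x/cos(x), x)


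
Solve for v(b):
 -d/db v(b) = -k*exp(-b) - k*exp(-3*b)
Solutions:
 v(b) = C1 - k*exp(-b) - k*exp(-3*b)/3


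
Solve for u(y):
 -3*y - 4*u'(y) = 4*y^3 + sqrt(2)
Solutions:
 u(y) = C1 - y^4/4 - 3*y^2/8 - sqrt(2)*y/4


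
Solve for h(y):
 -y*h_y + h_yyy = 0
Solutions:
 h(y) = C1 + Integral(C2*airyai(y) + C3*airybi(y), y)


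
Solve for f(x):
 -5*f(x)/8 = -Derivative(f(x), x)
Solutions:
 f(x) = C1*exp(5*x/8)


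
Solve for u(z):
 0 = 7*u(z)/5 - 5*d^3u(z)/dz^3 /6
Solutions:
 u(z) = C3*exp(210^(1/3)*z/5) + (C1*sin(3^(5/6)*70^(1/3)*z/10) + C2*cos(3^(5/6)*70^(1/3)*z/10))*exp(-210^(1/3)*z/10)


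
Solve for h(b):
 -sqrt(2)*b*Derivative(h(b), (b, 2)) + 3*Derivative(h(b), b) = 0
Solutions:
 h(b) = C1 + C2*b^(1 + 3*sqrt(2)/2)


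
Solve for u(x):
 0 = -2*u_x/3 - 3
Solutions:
 u(x) = C1 - 9*x/2


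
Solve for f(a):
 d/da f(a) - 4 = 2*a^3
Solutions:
 f(a) = C1 + a^4/2 + 4*a


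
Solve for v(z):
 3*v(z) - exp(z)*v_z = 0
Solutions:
 v(z) = C1*exp(-3*exp(-z))


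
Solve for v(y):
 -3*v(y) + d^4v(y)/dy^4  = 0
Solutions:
 v(y) = C1*exp(-3^(1/4)*y) + C2*exp(3^(1/4)*y) + C3*sin(3^(1/4)*y) + C4*cos(3^(1/4)*y)


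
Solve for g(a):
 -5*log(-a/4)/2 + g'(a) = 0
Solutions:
 g(a) = C1 + 5*a*log(-a)/2 + a*(-5*log(2) - 5/2)


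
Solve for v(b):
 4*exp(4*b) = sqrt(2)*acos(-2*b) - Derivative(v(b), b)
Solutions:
 v(b) = C1 + sqrt(2)*(b*acos(-2*b) + sqrt(1 - 4*b^2)/2) - exp(4*b)


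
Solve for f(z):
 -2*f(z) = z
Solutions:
 f(z) = -z/2


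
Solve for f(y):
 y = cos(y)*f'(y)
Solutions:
 f(y) = C1 + Integral(y/cos(y), y)


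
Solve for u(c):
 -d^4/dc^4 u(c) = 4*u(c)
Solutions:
 u(c) = (C1*sin(c) + C2*cos(c))*exp(-c) + (C3*sin(c) + C4*cos(c))*exp(c)


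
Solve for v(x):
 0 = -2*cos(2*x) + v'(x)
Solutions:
 v(x) = C1 + sin(2*x)


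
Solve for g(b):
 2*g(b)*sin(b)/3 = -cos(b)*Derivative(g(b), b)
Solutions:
 g(b) = C1*cos(b)^(2/3)


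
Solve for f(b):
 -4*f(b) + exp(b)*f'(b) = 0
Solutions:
 f(b) = C1*exp(-4*exp(-b))


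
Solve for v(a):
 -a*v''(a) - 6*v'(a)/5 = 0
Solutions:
 v(a) = C1 + C2/a^(1/5)


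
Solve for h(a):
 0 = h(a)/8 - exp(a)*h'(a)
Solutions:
 h(a) = C1*exp(-exp(-a)/8)


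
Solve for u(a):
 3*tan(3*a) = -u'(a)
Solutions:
 u(a) = C1 + log(cos(3*a))


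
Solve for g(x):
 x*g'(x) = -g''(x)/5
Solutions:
 g(x) = C1 + C2*erf(sqrt(10)*x/2)


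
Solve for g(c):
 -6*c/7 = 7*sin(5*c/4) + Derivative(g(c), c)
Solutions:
 g(c) = C1 - 3*c^2/7 + 28*cos(5*c/4)/5


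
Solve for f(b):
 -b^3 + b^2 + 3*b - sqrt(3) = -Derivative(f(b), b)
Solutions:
 f(b) = C1 + b^4/4 - b^3/3 - 3*b^2/2 + sqrt(3)*b


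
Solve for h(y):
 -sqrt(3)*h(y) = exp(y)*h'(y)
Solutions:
 h(y) = C1*exp(sqrt(3)*exp(-y))


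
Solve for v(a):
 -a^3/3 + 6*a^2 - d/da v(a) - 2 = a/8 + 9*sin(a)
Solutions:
 v(a) = C1 - a^4/12 + 2*a^3 - a^2/16 - 2*a + 9*cos(a)


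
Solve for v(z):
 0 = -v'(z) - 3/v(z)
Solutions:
 v(z) = -sqrt(C1 - 6*z)
 v(z) = sqrt(C1 - 6*z)


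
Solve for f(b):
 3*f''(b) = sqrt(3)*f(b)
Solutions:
 f(b) = C1*exp(-3^(3/4)*b/3) + C2*exp(3^(3/4)*b/3)


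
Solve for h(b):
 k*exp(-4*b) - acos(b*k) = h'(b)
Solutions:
 h(b) = C1 - Piecewise((b*acos(b*k) + k*exp(-4*b)/4 - sqrt(-b^2*k^2 + 1)/k, Ne(k, 0)), (pi*b/2, True))


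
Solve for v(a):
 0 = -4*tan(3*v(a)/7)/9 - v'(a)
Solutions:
 v(a) = -7*asin(C1*exp(-4*a/21))/3 + 7*pi/3
 v(a) = 7*asin(C1*exp(-4*a/21))/3


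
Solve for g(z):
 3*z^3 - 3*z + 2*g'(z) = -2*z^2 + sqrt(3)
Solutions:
 g(z) = C1 - 3*z^4/8 - z^3/3 + 3*z^2/4 + sqrt(3)*z/2


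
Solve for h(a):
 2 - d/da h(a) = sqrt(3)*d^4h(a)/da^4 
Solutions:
 h(a) = C1 + C4*exp(-3^(5/6)*a/3) + 2*a + (C2*sin(3^(1/3)*a/2) + C3*cos(3^(1/3)*a/2))*exp(3^(5/6)*a/6)


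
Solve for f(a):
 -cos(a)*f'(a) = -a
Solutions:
 f(a) = C1 + Integral(a/cos(a), a)


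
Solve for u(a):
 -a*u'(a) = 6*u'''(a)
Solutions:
 u(a) = C1 + Integral(C2*airyai(-6^(2/3)*a/6) + C3*airybi(-6^(2/3)*a/6), a)


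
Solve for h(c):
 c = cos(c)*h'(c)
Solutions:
 h(c) = C1 + Integral(c/cos(c), c)


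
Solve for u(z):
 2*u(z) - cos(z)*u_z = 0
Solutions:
 u(z) = C1*(sin(z) + 1)/(sin(z) - 1)


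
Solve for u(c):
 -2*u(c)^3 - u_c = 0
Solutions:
 u(c) = -sqrt(2)*sqrt(-1/(C1 - 2*c))/2
 u(c) = sqrt(2)*sqrt(-1/(C1 - 2*c))/2


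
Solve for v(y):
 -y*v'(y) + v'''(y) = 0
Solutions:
 v(y) = C1 + Integral(C2*airyai(y) + C3*airybi(y), y)


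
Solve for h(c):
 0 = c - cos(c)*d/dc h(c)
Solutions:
 h(c) = C1 + Integral(c/cos(c), c)


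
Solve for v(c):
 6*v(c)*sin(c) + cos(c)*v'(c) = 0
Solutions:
 v(c) = C1*cos(c)^6


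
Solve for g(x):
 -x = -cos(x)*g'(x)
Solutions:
 g(x) = C1 + Integral(x/cos(x), x)


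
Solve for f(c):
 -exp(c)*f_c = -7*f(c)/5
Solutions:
 f(c) = C1*exp(-7*exp(-c)/5)


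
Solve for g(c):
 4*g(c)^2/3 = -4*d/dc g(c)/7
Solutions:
 g(c) = 3/(C1 + 7*c)


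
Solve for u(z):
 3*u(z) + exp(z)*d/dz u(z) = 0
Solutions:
 u(z) = C1*exp(3*exp(-z))


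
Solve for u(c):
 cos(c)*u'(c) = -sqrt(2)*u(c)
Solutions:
 u(c) = C1*(sin(c) - 1)^(sqrt(2)/2)/(sin(c) + 1)^(sqrt(2)/2)
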